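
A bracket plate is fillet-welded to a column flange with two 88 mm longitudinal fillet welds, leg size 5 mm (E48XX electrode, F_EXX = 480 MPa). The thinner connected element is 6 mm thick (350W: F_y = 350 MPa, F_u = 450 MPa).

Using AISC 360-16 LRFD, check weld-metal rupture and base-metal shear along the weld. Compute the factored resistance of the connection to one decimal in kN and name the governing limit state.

Weld metal: throat = 0.707×5 = 3.535 mm, L = 2×88 = 176 mm. φR_n = 0.75 × 0.6 × 480 × 3.535 × 176 = 134.4 kN.
Base metal shear (6 mm plate): yield φR_n = 1.0×0.6×350×6×176 = 221.8 kN; rupture φR_n = 0.75×0.6×450×6×176 = 213.8 kN; take 213.8 kN (rupture).
Governing: min(134.4, 213.8) = 134.4 kN → weld metal.

134.4 kN (weld metal governs)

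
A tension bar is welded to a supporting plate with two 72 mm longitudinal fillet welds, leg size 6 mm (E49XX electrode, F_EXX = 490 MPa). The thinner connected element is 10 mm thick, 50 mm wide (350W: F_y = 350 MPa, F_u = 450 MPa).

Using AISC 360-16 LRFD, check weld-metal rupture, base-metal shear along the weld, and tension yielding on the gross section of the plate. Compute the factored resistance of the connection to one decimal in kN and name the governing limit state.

134.7 kN (weld metal governs)

Weld metal: throat = 0.707×6 = 4.242 mm, L = 2×72 = 144 mm. φR_n = 0.75 × 0.6 × 490 × 4.242 × 144 = 134.7 kN.
Base metal shear (10 mm plate): yield φR_n = 1.0×0.6×350×10×144 = 302.4 kN; rupture φR_n = 0.75×0.6×450×10×144 = 291.6 kN; take 291.6 kN (rupture).
Tension yield (gross): A_g = 50×10 = 500 mm². φR_n = 0.90 × 350 × 500 = 157.5 kN.
Governing: min(134.7, 291.6, 157.5) = 134.7 kN → weld metal.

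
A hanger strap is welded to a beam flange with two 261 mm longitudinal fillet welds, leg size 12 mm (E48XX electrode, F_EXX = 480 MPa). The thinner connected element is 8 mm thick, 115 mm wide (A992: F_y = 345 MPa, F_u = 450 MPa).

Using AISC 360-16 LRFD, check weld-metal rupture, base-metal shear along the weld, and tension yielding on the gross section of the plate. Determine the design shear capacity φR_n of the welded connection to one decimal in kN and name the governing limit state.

285.7 kN (gross-section yield governs)

Weld metal: throat = 0.707×12 = 8.484 mm, L = 2×261 = 522 mm. φR_n = 0.75 × 0.6 × 480 × 8.484 × 522 = 956.6 kN.
Base metal shear (8 mm plate): yield φR_n = 1.0×0.6×345×8×522 = 864.4 kN; rupture φR_n = 0.75×0.6×450×8×522 = 845.6 kN; take 845.6 kN (rupture).
Tension yield (gross): A_g = 115×8 = 920 mm². φR_n = 0.90 × 345 × 920 = 285.7 kN.
Governing: min(956.6, 845.6, 285.7) = 285.7 kN → gross-section yield.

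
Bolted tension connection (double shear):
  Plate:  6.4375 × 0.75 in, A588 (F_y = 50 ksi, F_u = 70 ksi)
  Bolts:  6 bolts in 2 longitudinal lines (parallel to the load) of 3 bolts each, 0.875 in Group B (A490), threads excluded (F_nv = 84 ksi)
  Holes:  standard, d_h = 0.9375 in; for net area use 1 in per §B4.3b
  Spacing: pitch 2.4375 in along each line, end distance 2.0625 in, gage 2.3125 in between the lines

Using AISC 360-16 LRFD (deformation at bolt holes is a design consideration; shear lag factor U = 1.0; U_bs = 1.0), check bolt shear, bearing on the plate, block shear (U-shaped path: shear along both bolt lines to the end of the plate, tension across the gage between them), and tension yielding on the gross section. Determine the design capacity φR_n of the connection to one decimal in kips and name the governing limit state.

Bolt shear: A_b = π(0.875)²/4 = 0.60132 in². φR_n = 0.75 × 84 × 0.60132 × 6 × 2 = 454.6 kips.
Bearing (0.75 in plate, F_u = 70 ksi): end bolts L_c = 2.0625 − 0.9375/2 = 1.59375, R_n = min(1.2×1.59375×0.75×70, 2.4×0.875×0.75×70) = 100.41 kips/bolt; interior L_c = 2.4375 − 0.9375 = 1.5, R_n = 94.5 kips/bolt. φR_n = 0.75 × (2×100.41 + 4×94.5) = 434.1 kips.
Block shear: shear path 2×[2.0625+2×2.4375] = 2×6.9375 in, A_gv = 10.406, A_nv = 2×(6.9375 − 2.5×1)×0.75 = 6.6563 in²; tension across gage: (2.3125 − 1×1)×0.75 = 0.98438 in². R_n = min(0.6×70×6.6563, 0.6×50×10.406) + 1.0×70×0.98438 = min(279.56, 312.18) + 68.907 = 348.47 kips. φR_n = 0.75 × 348.47 = 261.4 kips.
Tension yield (gross): A_g = 6.4375×0.75 = 4.8281 in². φR_n = 0.90 × 50 × 4.8281 = 217.3 kips.
Governing: min(454.6, 434.1, 261.4, 217.3) = 217.3 kips → gross-section yield.

217.3 kips (gross-section yield governs)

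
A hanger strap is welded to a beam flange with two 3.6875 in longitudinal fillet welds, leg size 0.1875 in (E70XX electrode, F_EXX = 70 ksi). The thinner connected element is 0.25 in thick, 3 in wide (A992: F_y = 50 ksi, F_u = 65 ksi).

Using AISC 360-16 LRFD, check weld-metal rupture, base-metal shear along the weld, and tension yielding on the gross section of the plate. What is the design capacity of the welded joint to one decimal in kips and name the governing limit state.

Weld metal: throat = 0.707×0.1875 = 0.13256 in, L = 2×3.6875 = 7.375 in. φR_n = 0.75 × 0.6 × 70 × 0.13256 × 7.375 = 30.8 kips.
Base metal shear (0.25 in plate): yield φR_n = 1.0×0.6×50×0.25×7.375 = 55.3 kips; rupture φR_n = 0.75×0.6×65×0.25×7.375 = 53.9 kips; take 53.9 kips (rupture).
Tension yield (gross): A_g = 3×0.25 = 0.75 in². φR_n = 0.90 × 50 × 0.75 = 33.8 kips.
Governing: min(30.8, 53.9, 33.8) = 30.8 kips → weld metal.

30.8 kips (weld metal governs)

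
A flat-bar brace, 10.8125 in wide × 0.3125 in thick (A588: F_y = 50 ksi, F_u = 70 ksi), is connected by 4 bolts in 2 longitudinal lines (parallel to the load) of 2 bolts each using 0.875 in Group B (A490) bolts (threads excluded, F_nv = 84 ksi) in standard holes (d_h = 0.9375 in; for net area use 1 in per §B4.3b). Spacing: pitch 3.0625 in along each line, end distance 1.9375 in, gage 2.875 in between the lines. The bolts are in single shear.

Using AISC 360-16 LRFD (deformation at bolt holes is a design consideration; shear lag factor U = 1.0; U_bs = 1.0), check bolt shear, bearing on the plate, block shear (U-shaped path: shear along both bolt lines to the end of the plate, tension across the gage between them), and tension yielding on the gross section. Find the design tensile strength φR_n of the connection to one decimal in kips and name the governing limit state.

Bolt shear: A_b = π(0.875)²/4 = 0.60132 in². φR_n = 0.75 × 84 × 0.60132 × 4 × 1 = 151.5 kips.
Bearing (0.3125 in plate, F_u = 70 ksi): end bolts L_c = 1.9375 − 0.9375/2 = 1.46875, R_n = min(1.2×1.46875×0.3125×70, 2.4×0.875×0.3125×70) = 38.555 kips/bolt; interior L_c = 3.0625 − 0.9375 = 2.125, R_n = 45.938 kips/bolt. φR_n = 0.75 × (2×38.555 + 2×45.938) = 126.7 kips.
Block shear: shear path 2×[1.9375+1×3.0625] = 2×5 in, A_gv = 3.125, A_nv = 2×(5 − 1.5×1)×0.3125 = 2.1875 in²; tension across gage: (2.875 − 1×1)×0.3125 = 0.58594 in². R_n = min(0.6×70×2.1875, 0.6×50×3.125) + 1.0×70×0.58594 = min(91.875, 93.75) + 41.016 = 132.89 kips. φR_n = 0.75 × 132.89 = 99.7 kips.
Tension yield (gross): A_g = 10.8125×0.3125 = 3.3789 in². φR_n = 0.90 × 50 × 3.3789 = 152.1 kips.
Governing: min(151.5, 126.7, 99.7, 152.1) = 99.7 kips → block shear.

99.7 kips (block shear governs)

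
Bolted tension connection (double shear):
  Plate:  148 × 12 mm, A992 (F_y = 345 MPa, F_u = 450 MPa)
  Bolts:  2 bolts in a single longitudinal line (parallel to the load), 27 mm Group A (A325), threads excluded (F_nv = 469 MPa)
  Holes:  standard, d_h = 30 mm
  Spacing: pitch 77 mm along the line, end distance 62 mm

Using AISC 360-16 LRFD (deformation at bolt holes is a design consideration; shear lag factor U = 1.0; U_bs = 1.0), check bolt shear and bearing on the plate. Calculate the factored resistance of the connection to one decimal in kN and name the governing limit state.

456.8 kN (bearing governs)

Bolt shear: A_b = π(27)²/4 = 572.56 mm². φR_n = 0.75 × 469 × 572.56 × 2 × 2 = 805.6 kN.
Bearing (12 mm plate, F_u = 450 MPa): end bolts L_c = 62 − 30/2 = 47, R_n = min(1.2×47×12×450, 2.4×27×12×450) = 304.56 kN/bolt; interior L_c = 77 − 30 = 47, R_n = 304.56 kN/bolt. φR_n = 0.75 × (1×304.56 + 1×304.56) = 456.8 kN.
Governing: min(805.6, 456.8) = 456.8 kN → bearing.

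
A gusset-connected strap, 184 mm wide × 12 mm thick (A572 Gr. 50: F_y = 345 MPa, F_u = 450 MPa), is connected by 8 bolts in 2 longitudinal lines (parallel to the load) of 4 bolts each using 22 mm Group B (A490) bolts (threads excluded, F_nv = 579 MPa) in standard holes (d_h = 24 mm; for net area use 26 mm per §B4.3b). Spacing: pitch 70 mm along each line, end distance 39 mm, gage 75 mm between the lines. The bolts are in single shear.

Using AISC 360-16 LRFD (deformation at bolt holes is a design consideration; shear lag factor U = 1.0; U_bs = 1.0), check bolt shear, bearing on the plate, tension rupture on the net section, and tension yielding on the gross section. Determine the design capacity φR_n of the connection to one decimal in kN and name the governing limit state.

534.6 kN (net-section rupture governs)

Bolt shear: A_b = π(22)²/4 = 380.13 mm². φR_n = 0.75 × 579 × 380.13 × 8 × 1 = 1320.6 kN.
Bearing (12 mm plate, F_u = 450 MPa): end bolts L_c = 39 − 24/2 = 27, R_n = min(1.2×27×12×450, 2.4×22×12×450) = 174.96 kN/bolt; interior L_c = 70 − 24 = 46, R_n = 285.12 kN/bolt. φR_n = 0.75 × (2×174.96 + 6×285.12) = 1545.5 kN.
Tension rupture (net): A_n = (184 − 2×26)×12 = 1584 mm² (U = 1.0, A_e = A_n). φR_n = 0.75 × 450 × 1584 = 534.6 kN.
Tension yield (gross): A_g = 184×12 = 2208 mm². φR_n = 0.90 × 345 × 2208 = 685.6 kN.
Governing: min(1320.6, 1545.5, 534.6, 685.6) = 534.6 kN → net-section rupture.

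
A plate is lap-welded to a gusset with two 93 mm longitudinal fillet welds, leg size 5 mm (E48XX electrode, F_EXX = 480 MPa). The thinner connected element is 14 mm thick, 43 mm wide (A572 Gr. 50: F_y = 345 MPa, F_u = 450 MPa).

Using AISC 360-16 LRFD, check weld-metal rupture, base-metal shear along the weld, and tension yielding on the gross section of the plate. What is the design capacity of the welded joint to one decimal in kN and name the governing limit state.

142.0 kN (weld metal governs)

Weld metal: throat = 0.707×5 = 3.535 mm, L = 2×93 = 186 mm. φR_n = 0.75 × 0.6 × 480 × 3.535 × 186 = 142.0 kN.
Base metal shear (14 mm plate): yield φR_n = 1.0×0.6×345×14×186 = 539.0 kN; rupture φR_n = 0.75×0.6×450×14×186 = 527.3 kN; take 527.3 kN (rupture).
Tension yield (gross): A_g = 43×14 = 602 mm². φR_n = 0.90 × 345 × 602 = 186.9 kN.
Governing: min(142.0, 527.3, 186.9) = 142.0 kN → weld metal.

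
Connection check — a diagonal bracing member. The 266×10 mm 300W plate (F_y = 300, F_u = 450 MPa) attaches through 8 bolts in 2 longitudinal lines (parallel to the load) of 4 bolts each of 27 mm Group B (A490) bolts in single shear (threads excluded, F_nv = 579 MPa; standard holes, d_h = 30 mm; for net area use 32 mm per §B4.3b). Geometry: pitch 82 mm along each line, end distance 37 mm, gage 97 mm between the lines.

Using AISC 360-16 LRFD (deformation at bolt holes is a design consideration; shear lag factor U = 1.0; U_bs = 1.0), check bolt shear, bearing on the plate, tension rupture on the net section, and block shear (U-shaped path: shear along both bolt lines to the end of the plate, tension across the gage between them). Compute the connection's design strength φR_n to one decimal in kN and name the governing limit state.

681.8 kN (net-section rupture governs)

Bolt shear: A_b = π(27)²/4 = 572.56 mm². φR_n = 0.75 × 579 × 572.56 × 8 × 1 = 1989.1 kN.
Bearing (10 mm plate, F_u = 450 MPa): end bolts L_c = 37 − 30/2 = 22, R_n = min(1.2×22×10×450, 2.4×27×10×450) = 118.8 kN/bolt; interior L_c = 82 − 30 = 52, R_n = 280.8 kN/bolt. φR_n = 0.75 × (2×118.8 + 6×280.8) = 1441.8 kN.
Tension rupture (net): A_n = (266 − 2×32)×10 = 2020 mm² (U = 1.0, A_e = A_n). φR_n = 0.75 × 450 × 2020 = 681.8 kN.
Block shear: shear path 2×[37+3×82] = 2×283 mm, A_gv = 5660, A_nv = 2×(283 − 3.5×32)×10 = 3420 mm²; tension across gage: (97 − 1×32)×10 = 650 mm². R_n = min(0.6×450×3420, 0.6×300×5660) + 1.0×450×650 = min(923.4, 1018.8) + 292.5 = 1215.9 kN. φR_n = 0.75 × 1215.9 = 911.9 kN.
Governing: min(1989.1, 1441.8, 681.8, 911.9) = 681.8 kN → net-section rupture.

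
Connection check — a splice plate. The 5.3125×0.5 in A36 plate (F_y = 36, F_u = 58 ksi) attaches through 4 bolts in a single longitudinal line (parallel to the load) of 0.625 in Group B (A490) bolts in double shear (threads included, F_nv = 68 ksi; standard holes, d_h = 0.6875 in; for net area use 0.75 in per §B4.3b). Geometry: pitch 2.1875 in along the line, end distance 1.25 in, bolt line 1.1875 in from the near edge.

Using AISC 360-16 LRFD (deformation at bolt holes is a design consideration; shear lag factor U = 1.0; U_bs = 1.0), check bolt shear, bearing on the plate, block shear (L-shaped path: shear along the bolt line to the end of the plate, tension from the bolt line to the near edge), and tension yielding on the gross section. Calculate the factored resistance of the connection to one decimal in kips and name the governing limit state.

81.0 kips (block shear governs)

Bolt shear: A_b = π(0.625)²/4 = 0.3068 in². φR_n = 0.75 × 68 × 0.3068 × 4 × 2 = 125.2 kips.
Bearing (0.5 in plate, F_u = 58 ksi): end bolts L_c = 1.25 − 0.6875/2 = 0.90625, R_n = min(1.2×0.90625×0.5×58, 2.4×0.625×0.5×58) = 31.538 kips/bolt; interior L_c = 2.1875 − 0.6875 = 1.5, R_n = 43.5 kips/bolt. φR_n = 0.75 × (1×31.538 + 3×43.5) = 121.5 kips.
Block shear: shear path 1×[1.25+3×2.1875] = 1×7.8125 in, A_gv = 3.9063, A_nv = 1×(7.8125 − 3.5×0.75)×0.5 = 2.5938 in²; tension to near edge: (1.1875 − 0.5×0.75)×0.5 = 0.40625 in². R_n = min(0.6×58×2.5938, 0.6×36×3.9063) + 1.0×58×0.40625 = min(90.264, 84.376) + 23.563 = 107.94 kips. φR_n = 0.75 × 107.94 = 81.0 kips.
Tension yield (gross): A_g = 5.3125×0.5 = 2.6563 in². φR_n = 0.90 × 36 × 2.6563 = 86.1 kips.
Governing: min(125.2, 121.5, 81.0, 86.1) = 81.0 kips → block shear.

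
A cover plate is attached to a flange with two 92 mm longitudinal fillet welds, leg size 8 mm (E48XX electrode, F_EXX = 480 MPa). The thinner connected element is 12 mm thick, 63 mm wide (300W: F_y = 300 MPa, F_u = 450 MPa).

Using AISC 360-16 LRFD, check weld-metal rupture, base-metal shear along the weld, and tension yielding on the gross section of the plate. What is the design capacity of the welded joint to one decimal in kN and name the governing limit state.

Weld metal: throat = 0.707×8 = 5.656 mm, L = 2×92 = 184 mm. φR_n = 0.75 × 0.6 × 480 × 5.656 × 184 = 224.8 kN.
Base metal shear (12 mm plate): yield φR_n = 1.0×0.6×300×12×184 = 397.4 kN; rupture φR_n = 0.75×0.6×450×12×184 = 447.1 kN; take 397.4 kN (yield).
Tension yield (gross): A_g = 63×12 = 756 mm². φR_n = 0.90 × 300 × 756 = 204.1 kN.
Governing: min(224.8, 397.4, 204.1) = 204.1 kN → gross-section yield.

204.1 kN (gross-section yield governs)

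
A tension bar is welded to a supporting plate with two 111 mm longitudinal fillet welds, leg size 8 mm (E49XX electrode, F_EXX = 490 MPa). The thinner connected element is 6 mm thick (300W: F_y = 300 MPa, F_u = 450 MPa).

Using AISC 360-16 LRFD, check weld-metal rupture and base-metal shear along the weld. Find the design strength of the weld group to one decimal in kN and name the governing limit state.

239.8 kN (base-metal shear governs)

Weld metal: throat = 0.707×8 = 5.656 mm, L = 2×111 = 222 mm. φR_n = 0.75 × 0.6 × 490 × 5.656 × 222 = 276.9 kN.
Base metal shear (6 mm plate): yield φR_n = 1.0×0.6×300×6×222 = 239.8 kN; rupture φR_n = 0.75×0.6×450×6×222 = 269.7 kN; take 239.8 kN (yield).
Governing: min(276.9, 239.8) = 239.8 kN → base-metal shear.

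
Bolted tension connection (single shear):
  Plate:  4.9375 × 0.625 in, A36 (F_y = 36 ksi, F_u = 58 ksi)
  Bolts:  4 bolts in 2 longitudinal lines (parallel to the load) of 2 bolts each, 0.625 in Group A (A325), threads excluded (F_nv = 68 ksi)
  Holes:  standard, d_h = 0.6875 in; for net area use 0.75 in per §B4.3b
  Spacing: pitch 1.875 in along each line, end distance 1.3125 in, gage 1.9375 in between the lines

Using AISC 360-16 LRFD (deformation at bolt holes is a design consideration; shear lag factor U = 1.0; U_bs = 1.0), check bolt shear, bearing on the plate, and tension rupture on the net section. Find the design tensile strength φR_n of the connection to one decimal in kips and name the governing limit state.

Bolt shear: A_b = π(0.625)²/4 = 0.3068 in². φR_n = 0.75 × 68 × 0.3068 × 4 × 1 = 62.6 kips.
Bearing (0.625 in plate, F_u = 58 ksi): end bolts L_c = 1.3125 − 0.6875/2 = 0.96875, R_n = min(1.2×0.96875×0.625×58, 2.4×0.625×0.625×58) = 42.141 kips/bolt; interior L_c = 1.875 − 0.6875 = 1.1875, R_n = 51.656 kips/bolt. φR_n = 0.75 × (2×42.141 + 2×51.656) = 140.7 kips.
Tension rupture (net): A_n = (4.9375 − 2×0.75)×0.625 = 2.1484 in² (U = 1.0, A_e = A_n). φR_n = 0.75 × 58 × 2.1484 = 93.5 kips.
Governing: min(62.6, 140.7, 93.5) = 62.6 kips → bolt shear.

62.6 kips (bolt shear governs)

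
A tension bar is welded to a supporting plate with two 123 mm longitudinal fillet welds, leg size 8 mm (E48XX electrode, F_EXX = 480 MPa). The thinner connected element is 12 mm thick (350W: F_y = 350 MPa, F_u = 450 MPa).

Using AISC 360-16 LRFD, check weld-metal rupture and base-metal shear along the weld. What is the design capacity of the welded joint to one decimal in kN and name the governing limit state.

Weld metal: throat = 0.707×8 = 5.656 mm, L = 2×123 = 246 mm. φR_n = 0.75 × 0.6 × 480 × 5.656 × 246 = 300.5 kN.
Base metal shear (12 mm plate): yield φR_n = 1.0×0.6×350×12×246 = 619.9 kN; rupture φR_n = 0.75×0.6×450×12×246 = 597.8 kN; take 597.8 kN (rupture).
Governing: min(300.5, 597.8) = 300.5 kN → weld metal.

300.5 kN (weld metal governs)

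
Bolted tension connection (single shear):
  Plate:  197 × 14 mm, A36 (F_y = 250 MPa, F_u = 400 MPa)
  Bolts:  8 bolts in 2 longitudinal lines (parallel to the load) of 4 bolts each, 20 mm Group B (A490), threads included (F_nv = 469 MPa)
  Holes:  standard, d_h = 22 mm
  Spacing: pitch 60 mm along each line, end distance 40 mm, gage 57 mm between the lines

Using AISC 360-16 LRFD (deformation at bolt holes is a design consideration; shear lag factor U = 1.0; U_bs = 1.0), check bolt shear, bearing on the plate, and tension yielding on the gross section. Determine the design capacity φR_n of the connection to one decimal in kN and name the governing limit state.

Bolt shear: A_b = π(20)²/4 = 314.16 mm². φR_n = 0.75 × 469 × 314.16 × 8 × 1 = 884.0 kN.
Bearing (14 mm plate, F_u = 400 MPa): end bolts L_c = 40 − 22/2 = 29, R_n = min(1.2×29×14×400, 2.4×20×14×400) = 194.88 kN/bolt; interior L_c = 60 − 22 = 38, R_n = 255.36 kN/bolt. φR_n = 0.75 × (2×194.88 + 6×255.36) = 1441.4 kN.
Tension yield (gross): A_g = 197×14 = 2758 mm². φR_n = 0.90 × 250 × 2758 = 620.6 kN.
Governing: min(884.0, 1441.4, 620.6) = 620.6 kN → gross-section yield.

620.6 kN (gross-section yield governs)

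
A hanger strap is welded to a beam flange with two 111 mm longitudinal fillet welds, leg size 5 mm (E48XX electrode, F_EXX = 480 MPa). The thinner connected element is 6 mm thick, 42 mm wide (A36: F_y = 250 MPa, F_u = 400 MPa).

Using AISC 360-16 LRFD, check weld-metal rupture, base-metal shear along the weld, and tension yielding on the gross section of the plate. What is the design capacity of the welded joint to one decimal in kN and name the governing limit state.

56.7 kN (gross-section yield governs)

Weld metal: throat = 0.707×5 = 3.535 mm, L = 2×111 = 222 mm. φR_n = 0.75 × 0.6 × 480 × 3.535 × 222 = 169.5 kN.
Base metal shear (6 mm plate): yield φR_n = 1.0×0.6×250×6×222 = 199.8 kN; rupture φR_n = 0.75×0.6×400×6×222 = 239.8 kN; take 199.8 kN (yield).
Tension yield (gross): A_g = 42×6 = 252 mm². φR_n = 0.90 × 250 × 252 = 56.7 kN.
Governing: min(169.5, 199.8, 56.7) = 56.7 kN → gross-section yield.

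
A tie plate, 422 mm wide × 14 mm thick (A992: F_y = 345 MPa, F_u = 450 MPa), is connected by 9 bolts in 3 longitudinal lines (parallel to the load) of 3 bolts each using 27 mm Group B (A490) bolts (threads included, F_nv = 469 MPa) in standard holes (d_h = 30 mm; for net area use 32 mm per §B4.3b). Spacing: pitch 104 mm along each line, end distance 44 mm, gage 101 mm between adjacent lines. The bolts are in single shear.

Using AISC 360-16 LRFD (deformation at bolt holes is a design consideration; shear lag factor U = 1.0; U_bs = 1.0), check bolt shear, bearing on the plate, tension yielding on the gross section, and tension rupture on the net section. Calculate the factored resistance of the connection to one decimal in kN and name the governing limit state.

1540.4 kN (net-section rupture governs)

Bolt shear: A_b = π(27)²/4 = 572.56 mm². φR_n = 0.75 × 469 × 572.56 × 9 × 1 = 1812.6 kN.
Bearing (14 mm plate, F_u = 450 MPa): end bolts L_c = 44 − 30/2 = 29, R_n = min(1.2×29×14×450, 2.4×27×14×450) = 219.24 kN/bolt; interior L_c = 104 − 30 = 74, R_n = 408.24 kN/bolt. φR_n = 0.75 × (3×219.24 + 6×408.24) = 2330.4 kN.
Tension yield (gross): A_g = 422×14 = 5908 mm². φR_n = 0.90 × 345 × 5908 = 1834.4 kN.
Tension rupture (net): A_n = (422 − 3×32)×14 = 4564 mm² (U = 1.0, A_e = A_n). φR_n = 0.75 × 450 × 4564 = 1540.4 kN.
Governing: min(1812.6, 2330.4, 1834.4, 1540.4) = 1540.4 kN → net-section rupture.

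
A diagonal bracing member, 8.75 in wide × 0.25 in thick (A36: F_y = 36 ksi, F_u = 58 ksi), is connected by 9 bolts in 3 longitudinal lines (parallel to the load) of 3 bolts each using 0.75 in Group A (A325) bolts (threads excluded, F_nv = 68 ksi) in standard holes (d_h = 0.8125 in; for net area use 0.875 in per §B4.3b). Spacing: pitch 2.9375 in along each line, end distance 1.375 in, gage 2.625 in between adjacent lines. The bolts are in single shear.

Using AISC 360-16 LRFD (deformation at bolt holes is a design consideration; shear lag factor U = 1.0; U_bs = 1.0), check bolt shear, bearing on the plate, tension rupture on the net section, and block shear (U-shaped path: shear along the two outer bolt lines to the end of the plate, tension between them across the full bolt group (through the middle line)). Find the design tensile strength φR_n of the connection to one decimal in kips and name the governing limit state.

Bolt shear: A_b = π(0.75)²/4 = 0.44179 in². φR_n = 0.75 × 68 × 0.44179 × 9 × 1 = 202.8 kips.
Bearing (0.25 in plate, F_u = 58 ksi): end bolts L_c = 1.375 − 0.8125/2 = 0.96875, R_n = min(1.2×0.96875×0.25×58, 2.4×0.75×0.25×58) = 16.856 kips/bolt; interior L_c = 2.9375 − 0.8125 = 2.125, R_n = 26.1 kips/bolt. φR_n = 0.75 × (3×16.856 + 6×26.1) = 155.4 kips.
Tension rupture (net): A_n = (8.75 − 3×0.875)×0.25 = 1.5313 in² (U = 1.0, A_e = A_n). φR_n = 0.75 × 58 × 1.5313 = 66.6 kips.
Block shear: shear path 2×[1.375+2×2.9375] = 2×7.25 in, A_gv = 3.625, A_nv = 2×(7.25 − 2.5×0.875)×0.25 = 2.5313 in²; tension across gage: (5.25 − 2×0.875)×0.25 = 0.875 in². R_n = min(0.6×58×2.5313, 0.6×36×3.625) + 1.0×58×0.875 = min(88.089, 78.3) + 50.75 = 129.05 kips. φR_n = 0.75 × 129.05 = 96.8 kips.
Governing: min(202.8, 155.4, 66.6, 96.8) = 66.6 kips → net-section rupture.

66.6 kips (net-section rupture governs)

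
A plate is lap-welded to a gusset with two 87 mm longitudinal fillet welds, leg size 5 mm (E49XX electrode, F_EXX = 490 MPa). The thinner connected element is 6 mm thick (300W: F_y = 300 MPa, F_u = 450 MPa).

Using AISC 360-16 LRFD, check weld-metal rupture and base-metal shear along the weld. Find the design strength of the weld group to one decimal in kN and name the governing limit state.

Weld metal: throat = 0.707×5 = 3.535 mm, L = 2×87 = 174 mm. φR_n = 0.75 × 0.6 × 490 × 3.535 × 174 = 135.6 kN.
Base metal shear (6 mm plate): yield φR_n = 1.0×0.6×300×6×174 = 187.9 kN; rupture φR_n = 0.75×0.6×450×6×174 = 211.4 kN; take 187.9 kN (yield).
Governing: min(135.6, 187.9) = 135.6 kN → weld metal.

135.6 kN (weld metal governs)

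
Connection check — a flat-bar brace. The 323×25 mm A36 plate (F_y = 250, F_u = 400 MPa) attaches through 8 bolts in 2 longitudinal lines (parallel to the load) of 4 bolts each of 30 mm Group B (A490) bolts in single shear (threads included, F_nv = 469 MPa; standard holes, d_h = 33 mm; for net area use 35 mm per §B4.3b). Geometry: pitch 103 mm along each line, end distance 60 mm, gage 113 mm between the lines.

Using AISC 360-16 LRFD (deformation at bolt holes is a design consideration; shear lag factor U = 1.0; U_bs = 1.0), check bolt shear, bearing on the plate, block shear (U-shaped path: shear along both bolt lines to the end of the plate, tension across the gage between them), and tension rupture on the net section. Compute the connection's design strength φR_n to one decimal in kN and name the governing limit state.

1897.5 kN (net-section rupture governs)

Bolt shear: A_b = π(30)²/4 = 706.86 mm². φR_n = 0.75 × 469 × 706.86 × 8 × 1 = 1989.1 kN.
Bearing (25 mm plate, F_u = 400 MPa): end bolts L_c = 60 − 33/2 = 43.5, R_n = min(1.2×43.5×25×400, 2.4×30×25×400) = 522 kN/bolt; interior L_c = 103 − 33 = 70, R_n = 720 kN/bolt. φR_n = 0.75 × (2×522 + 6×720) = 4023.0 kN.
Block shear: shear path 2×[60+3×103] = 2×369 mm, A_gv = 18450, A_nv = 2×(369 − 3.5×35)×25 = 12325 mm²; tension across gage: (113 − 1×35)×25 = 1950 mm². R_n = min(0.6×400×12325, 0.6×250×18450) + 1.0×400×1950 = min(2958, 2767.5) + 780 = 3547.5 kN. φR_n = 0.75 × 3547.5 = 2660.6 kN.
Tension rupture (net): A_n = (323 − 2×35)×25 = 6325 mm² (U = 1.0, A_e = A_n). φR_n = 0.75 × 400 × 6325 = 1897.5 kN.
Governing: min(1989.1, 4023.0, 2660.6, 1897.5) = 1897.5 kN → net-section rupture.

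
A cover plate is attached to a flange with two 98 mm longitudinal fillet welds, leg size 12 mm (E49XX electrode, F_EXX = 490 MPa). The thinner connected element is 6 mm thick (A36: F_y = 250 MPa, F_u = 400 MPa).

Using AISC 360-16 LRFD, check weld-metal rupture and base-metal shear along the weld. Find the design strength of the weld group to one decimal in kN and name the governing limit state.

Weld metal: throat = 0.707×12 = 8.484 mm, L = 2×98 = 196 mm. φR_n = 0.75 × 0.6 × 490 × 8.484 × 196 = 366.7 kN.
Base metal shear (6 mm plate): yield φR_n = 1.0×0.6×250×6×196 = 176.4 kN; rupture φR_n = 0.75×0.6×400×6×196 = 211.7 kN; take 176.4 kN (yield).
Governing: min(366.7, 176.4) = 176.4 kN → base-metal shear.

176.4 kN (base-metal shear governs)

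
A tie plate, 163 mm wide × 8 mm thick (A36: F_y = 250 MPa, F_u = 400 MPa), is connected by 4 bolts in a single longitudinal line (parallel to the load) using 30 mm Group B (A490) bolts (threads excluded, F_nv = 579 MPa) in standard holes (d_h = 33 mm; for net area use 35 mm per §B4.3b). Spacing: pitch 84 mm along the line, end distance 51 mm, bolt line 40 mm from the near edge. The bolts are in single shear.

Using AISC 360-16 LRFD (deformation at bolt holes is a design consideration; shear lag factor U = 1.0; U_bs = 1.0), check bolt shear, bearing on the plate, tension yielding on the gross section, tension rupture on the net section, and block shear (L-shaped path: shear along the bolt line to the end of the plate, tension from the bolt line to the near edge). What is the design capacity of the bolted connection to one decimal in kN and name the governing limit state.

Bolt shear: A_b = π(30)²/4 = 706.86 mm². φR_n = 0.75 × 579 × 706.86 × 4 × 1 = 1227.8 kN.
Bearing (8 mm plate, F_u = 400 MPa): end bolts L_c = 51 − 33/2 = 34.5, R_n = min(1.2×34.5×8×400, 2.4×30×8×400) = 132.48 kN/bolt; interior L_c = 84 − 33 = 51, R_n = 195.84 kN/bolt. φR_n = 0.75 × (1×132.48 + 3×195.84) = 540.0 kN.
Tension yield (gross): A_g = 163×8 = 1304 mm². φR_n = 0.90 × 250 × 1304 = 293.4 kN.
Tension rupture (net): A_n = (163 − 1×35)×8 = 1024 mm² (U = 1.0, A_e = A_n). φR_n = 0.75 × 400 × 1024 = 307.2 kN.
Block shear: shear path 1×[51+3×84] = 1×303 mm, A_gv = 2424, A_nv = 1×(303 − 3.5×35)×8 = 1444 mm²; tension to near edge: (40 − 0.5×35)×8 = 180 mm². R_n = min(0.6×400×1444, 0.6×250×2424) + 1.0×400×180 = min(346.56, 363.6) + 72 = 418.56 kN. φR_n = 0.75 × 418.56 = 313.9 kN.
Governing: min(1227.8, 540.0, 293.4, 307.2, 313.9) = 293.4 kN → gross-section yield.

293.4 kN (gross-section yield governs)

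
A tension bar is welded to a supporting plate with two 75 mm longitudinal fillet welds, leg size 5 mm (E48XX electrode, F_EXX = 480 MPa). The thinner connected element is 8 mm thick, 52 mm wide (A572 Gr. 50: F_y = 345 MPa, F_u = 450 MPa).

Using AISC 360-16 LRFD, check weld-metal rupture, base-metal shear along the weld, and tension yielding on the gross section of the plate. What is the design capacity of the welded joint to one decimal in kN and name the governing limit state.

Weld metal: throat = 0.707×5 = 3.535 mm, L = 2×75 = 150 mm. φR_n = 0.75 × 0.6 × 480 × 3.535 × 150 = 114.5 kN.
Base metal shear (8 mm plate): yield φR_n = 1.0×0.6×345×8×150 = 248.4 kN; rupture φR_n = 0.75×0.6×450×8×150 = 243.0 kN; take 243.0 kN (rupture).
Tension yield (gross): A_g = 52×8 = 416 mm². φR_n = 0.90 × 345 × 416 = 129.2 kN.
Governing: min(114.5, 243.0, 129.2) = 114.5 kN → weld metal.

114.5 kN (weld metal governs)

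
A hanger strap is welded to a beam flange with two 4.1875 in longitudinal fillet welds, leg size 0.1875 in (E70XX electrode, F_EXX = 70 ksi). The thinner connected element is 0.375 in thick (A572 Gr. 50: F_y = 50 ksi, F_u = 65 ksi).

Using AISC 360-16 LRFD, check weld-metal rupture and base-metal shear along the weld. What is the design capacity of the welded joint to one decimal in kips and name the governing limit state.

Weld metal: throat = 0.707×0.1875 = 0.13256 in, L = 2×4.1875 = 8.375 in. φR_n = 0.75 × 0.6 × 70 × 0.13256 × 8.375 = 35.0 kips.
Base metal shear (0.375 in plate): yield φR_n = 1.0×0.6×50×0.375×8.375 = 94.2 kips; rupture φR_n = 0.75×0.6×65×0.375×8.375 = 91.9 kips; take 91.9 kips (rupture).
Governing: min(35.0, 91.9) = 35.0 kips → weld metal.

35.0 kips (weld metal governs)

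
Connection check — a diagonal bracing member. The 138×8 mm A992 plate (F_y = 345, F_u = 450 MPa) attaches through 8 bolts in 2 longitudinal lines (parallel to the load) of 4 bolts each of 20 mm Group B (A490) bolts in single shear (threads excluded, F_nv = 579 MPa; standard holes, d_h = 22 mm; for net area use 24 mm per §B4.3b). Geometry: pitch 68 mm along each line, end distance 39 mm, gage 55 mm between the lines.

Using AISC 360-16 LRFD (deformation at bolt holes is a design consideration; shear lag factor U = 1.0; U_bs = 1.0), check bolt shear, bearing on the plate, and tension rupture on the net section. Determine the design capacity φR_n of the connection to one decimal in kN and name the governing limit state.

Bolt shear: A_b = π(20)²/4 = 314.16 mm². φR_n = 0.75 × 579 × 314.16 × 8 × 1 = 1091.4 kN.
Bearing (8 mm plate, F_u = 450 MPa): end bolts L_c = 39 − 22/2 = 28, R_n = min(1.2×28×8×450, 2.4×20×8×450) = 120.96 kN/bolt; interior L_c = 68 − 22 = 46, R_n = 172.8 kN/bolt. φR_n = 0.75 × (2×120.96 + 6×172.8) = 959.0 kN.
Tension rupture (net): A_n = (138 − 2×24)×8 = 720 mm² (U = 1.0, A_e = A_n). φR_n = 0.75 × 450 × 720 = 243.0 kN.
Governing: min(1091.4, 959.0, 243.0) = 243.0 kN → net-section rupture.

243.0 kN (net-section rupture governs)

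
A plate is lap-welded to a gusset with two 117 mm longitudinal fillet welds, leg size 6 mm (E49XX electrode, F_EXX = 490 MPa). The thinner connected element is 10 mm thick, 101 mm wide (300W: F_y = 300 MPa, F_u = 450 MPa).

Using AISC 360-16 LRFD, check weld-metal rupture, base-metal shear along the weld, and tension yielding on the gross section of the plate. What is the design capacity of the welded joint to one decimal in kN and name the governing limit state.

Weld metal: throat = 0.707×6 = 4.242 mm, L = 2×117 = 234 mm. φR_n = 0.75 × 0.6 × 490 × 4.242 × 234 = 218.9 kN.
Base metal shear (10 mm plate): yield φR_n = 1.0×0.6×300×10×234 = 421.2 kN; rupture φR_n = 0.75×0.6×450×10×234 = 473.9 kN; take 421.2 kN (yield).
Tension yield (gross): A_g = 101×10 = 1010 mm². φR_n = 0.90 × 300 × 1010 = 272.7 kN.
Governing: min(218.9, 421.2, 272.7) = 218.9 kN → weld metal.

218.9 kN (weld metal governs)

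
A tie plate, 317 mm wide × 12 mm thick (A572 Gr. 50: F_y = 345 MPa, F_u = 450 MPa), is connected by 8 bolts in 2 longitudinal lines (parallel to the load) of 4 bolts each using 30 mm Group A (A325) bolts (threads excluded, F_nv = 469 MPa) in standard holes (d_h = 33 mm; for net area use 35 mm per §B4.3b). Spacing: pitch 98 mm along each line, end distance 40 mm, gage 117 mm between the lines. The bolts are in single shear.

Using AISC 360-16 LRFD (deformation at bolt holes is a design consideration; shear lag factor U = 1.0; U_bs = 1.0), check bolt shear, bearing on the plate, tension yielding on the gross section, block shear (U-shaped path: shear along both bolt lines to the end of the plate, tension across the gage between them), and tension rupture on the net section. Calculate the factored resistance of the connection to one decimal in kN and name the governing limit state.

1000.4 kN (net-section rupture governs)

Bolt shear: A_b = π(30)²/4 = 706.86 mm². φR_n = 0.75 × 469 × 706.86 × 8 × 1 = 1989.1 kN.
Bearing (12 mm plate, F_u = 450 MPa): end bolts L_c = 40 − 33/2 = 23.5, R_n = min(1.2×23.5×12×450, 2.4×30×12×450) = 152.28 kN/bolt; interior L_c = 98 − 33 = 65, R_n = 388.8 kN/bolt. φR_n = 0.75 × (2×152.28 + 6×388.8) = 1978.0 kN.
Tension yield (gross): A_g = 317×12 = 3804 mm². φR_n = 0.90 × 345 × 3804 = 1181.1 kN.
Block shear: shear path 2×[40+3×98] = 2×334 mm, A_gv = 8016, A_nv = 2×(334 − 3.5×35)×12 = 5076 mm²; tension across gage: (117 − 1×35)×12 = 984 mm². R_n = min(0.6×450×5076, 0.6×345×8016) + 1.0×450×984 = min(1370.5, 1659.3) + 442.8 = 1813.3 kN. φR_n = 0.75 × 1813.3 = 1360.0 kN.
Tension rupture (net): A_n = (317 − 2×35)×12 = 2964 mm² (U = 1.0, A_e = A_n). φR_n = 0.75 × 450 × 2964 = 1000.4 kN.
Governing: min(1989.1, 1978.0, 1181.1, 1360.0, 1000.4) = 1000.4 kN → net-section rupture.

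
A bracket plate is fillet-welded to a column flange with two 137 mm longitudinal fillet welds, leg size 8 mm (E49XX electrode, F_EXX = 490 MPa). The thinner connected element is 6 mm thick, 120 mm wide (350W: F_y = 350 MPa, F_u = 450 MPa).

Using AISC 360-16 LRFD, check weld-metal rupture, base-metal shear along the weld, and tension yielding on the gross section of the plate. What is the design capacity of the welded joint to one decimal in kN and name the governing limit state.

Weld metal: throat = 0.707×8 = 5.656 mm, L = 2×137 = 274 mm. φR_n = 0.75 × 0.6 × 490 × 5.656 × 274 = 341.7 kN.
Base metal shear (6 mm plate): yield φR_n = 1.0×0.6×350×6×274 = 345.2 kN; rupture φR_n = 0.75×0.6×450×6×274 = 332.9 kN; take 332.9 kN (rupture).
Tension yield (gross): A_g = 120×6 = 720 mm². φR_n = 0.90 × 350 × 720 = 226.8 kN.
Governing: min(341.7, 332.9, 226.8) = 226.8 kN → gross-section yield.

226.8 kN (gross-section yield governs)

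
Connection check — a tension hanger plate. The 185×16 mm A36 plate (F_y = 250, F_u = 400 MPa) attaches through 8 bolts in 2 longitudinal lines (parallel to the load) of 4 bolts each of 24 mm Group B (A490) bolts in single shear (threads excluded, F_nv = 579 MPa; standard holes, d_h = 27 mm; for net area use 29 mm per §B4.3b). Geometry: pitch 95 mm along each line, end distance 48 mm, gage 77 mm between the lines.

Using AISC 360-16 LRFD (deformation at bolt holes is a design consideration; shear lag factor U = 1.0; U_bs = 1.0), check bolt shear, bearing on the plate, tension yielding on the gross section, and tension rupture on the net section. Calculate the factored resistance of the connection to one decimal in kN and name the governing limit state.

Bolt shear: A_b = π(24)²/4 = 452.39 mm². φR_n = 0.75 × 579 × 452.39 × 8 × 1 = 1571.6 kN.
Bearing (16 mm plate, F_u = 400 MPa): end bolts L_c = 48 − 27/2 = 34.5, R_n = min(1.2×34.5×16×400, 2.4×24×16×400) = 264.96 kN/bolt; interior L_c = 95 − 27 = 68, R_n = 368.64 kN/bolt. φR_n = 0.75 × (2×264.96 + 6×368.64) = 2056.3 kN.
Tension yield (gross): A_g = 185×16 = 2960 mm². φR_n = 0.90 × 250 × 2960 = 666.0 kN.
Tension rupture (net): A_n = (185 − 2×29)×16 = 2032 mm² (U = 1.0, A_e = A_n). φR_n = 0.75 × 400 × 2032 = 609.6 kN.
Governing: min(1571.6, 2056.3, 666.0, 609.6) = 609.6 kN → net-section rupture.

609.6 kN (net-section rupture governs)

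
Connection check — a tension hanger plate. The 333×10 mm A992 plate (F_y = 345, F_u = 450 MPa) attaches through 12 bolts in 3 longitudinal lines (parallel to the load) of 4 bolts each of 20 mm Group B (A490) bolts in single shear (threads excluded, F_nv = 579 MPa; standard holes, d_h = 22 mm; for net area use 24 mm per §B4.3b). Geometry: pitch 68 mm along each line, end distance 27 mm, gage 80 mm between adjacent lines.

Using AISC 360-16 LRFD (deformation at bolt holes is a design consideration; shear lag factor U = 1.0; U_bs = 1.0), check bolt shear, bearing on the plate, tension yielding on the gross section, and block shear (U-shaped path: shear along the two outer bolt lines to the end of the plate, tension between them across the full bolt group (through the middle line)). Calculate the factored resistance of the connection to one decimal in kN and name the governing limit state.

Bolt shear: A_b = π(20)²/4 = 314.16 mm². φR_n = 0.75 × 579 × 314.16 × 12 × 1 = 1637.1 kN.
Bearing (10 mm plate, F_u = 450 MPa): end bolts L_c = 27 − 22/2 = 16, R_n = min(1.2×16×10×450, 2.4×20×10×450) = 86.4 kN/bolt; interior L_c = 68 − 22 = 46, R_n = 216 kN/bolt. φR_n = 0.75 × (3×86.4 + 9×216) = 1652.4 kN.
Tension yield (gross): A_g = 333×10 = 3330 mm². φR_n = 0.90 × 345 × 3330 = 1034.0 kN.
Block shear: shear path 2×[27+3×68] = 2×231 mm, A_gv = 4620, A_nv = 2×(231 − 3.5×24)×10 = 2940 mm²; tension across gage: (160 − 2×24)×10 = 1120 mm². R_n = min(0.6×450×2940, 0.6×345×4620) + 1.0×450×1120 = min(793.8, 956.34) + 504 = 1297.8 kN. φR_n = 0.75 × 1297.8 = 973.4 kN.
Governing: min(1637.1, 1652.4, 1034.0, 973.4) = 973.4 kN → block shear.

973.4 kN (block shear governs)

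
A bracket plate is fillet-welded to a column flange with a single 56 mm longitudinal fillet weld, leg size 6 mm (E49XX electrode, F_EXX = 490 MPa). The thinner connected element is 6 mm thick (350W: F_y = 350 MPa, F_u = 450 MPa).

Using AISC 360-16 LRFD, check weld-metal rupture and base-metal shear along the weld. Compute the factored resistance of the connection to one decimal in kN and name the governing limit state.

52.4 kN (weld metal governs)

Weld metal: throat = 0.707×6 = 4.242 mm, L = 56 mm. φR_n = 0.75 × 0.6 × 490 × 4.242 × 56 = 52.4 kN.
Base metal shear (6 mm plate): yield φR_n = 1.0×0.6×350×6×56 = 70.6 kN; rupture φR_n = 0.75×0.6×450×6×56 = 68.0 kN; take 68.0 kN (rupture).
Governing: min(52.4, 68.0) = 52.4 kN → weld metal.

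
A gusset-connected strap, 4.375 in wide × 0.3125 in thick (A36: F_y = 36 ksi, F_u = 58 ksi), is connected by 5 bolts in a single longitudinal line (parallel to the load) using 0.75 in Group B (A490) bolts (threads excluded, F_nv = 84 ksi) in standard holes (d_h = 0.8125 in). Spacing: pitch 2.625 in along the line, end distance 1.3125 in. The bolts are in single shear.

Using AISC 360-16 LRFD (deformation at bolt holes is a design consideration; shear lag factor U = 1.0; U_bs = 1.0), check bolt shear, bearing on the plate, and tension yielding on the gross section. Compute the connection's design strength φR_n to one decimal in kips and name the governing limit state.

44.3 kips (gross-section yield governs)

Bolt shear: A_b = π(0.75)²/4 = 0.44179 in². φR_n = 0.75 × 84 × 0.44179 × 5 × 1 = 139.2 kips.
Bearing (0.3125 in plate, F_u = 58 ksi): end bolts L_c = 1.3125 − 0.8125/2 = 0.90625, R_n = min(1.2×0.90625×0.3125×58, 2.4×0.75×0.3125×58) = 19.711 kips/bolt; interior L_c = 2.625 − 0.8125 = 1.8125, R_n = 32.625 kips/bolt. φR_n = 0.75 × (1×19.711 + 4×32.625) = 112.7 kips.
Tension yield (gross): A_g = 4.375×0.3125 = 1.3672 in². φR_n = 0.90 × 36 × 1.3672 = 44.3 kips.
Governing: min(139.2, 112.7, 44.3) = 44.3 kips → gross-section yield.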